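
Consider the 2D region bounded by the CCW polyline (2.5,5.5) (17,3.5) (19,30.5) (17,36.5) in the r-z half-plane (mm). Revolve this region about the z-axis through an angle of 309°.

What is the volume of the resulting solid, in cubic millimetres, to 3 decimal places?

Volume = 18842.703 mm³

Profile (r,z), 4 vertices: (2.5,5.5) (17,3.5) (19,30.5) (17,36.5)
edge 0: (2.5,5.5)→(17,3.5)  cross = 2.5·3.5 − 17·5.5 = -84.7500; (r_i+r_j)·cross = 19.5·-84.7500 = -1652.6250
edge 1: (17,3.5)→(19,30.5)  cross = 17·30.5 − 19·3.5 = 452.0000; (r_i+r_j)·cross = 36·452.0000 = 16272.0000
edge 2: (19,30.5)→(17,36.5)  cross = 19·36.5 − 17·30.5 = 175.0000; (r_i+r_j)·cross = 36·175.0000 = 6300.0000
edge 3: (17,36.5)→(2.5,5.5)  cross = 17·5.5 − 2.5·36.5 = 2.2500; (r_i+r_j)·cross = 19.5·2.2500 = 43.8750
Σcross = 544.5000 → A = |Σcross|/2 = 272.2500 mm²
Σ(r_i+r_j)·cross = 20963.2500 → first moment M = |Σ|/6 = 3493.8750
R_c = M/A = 3493.8750/272.2500 = 12.8333 mm
θ = 309° = 5.393067 rad
V = θ·R_c·A = 5.393067·12.8333·272.2500 = 18842.703 mm³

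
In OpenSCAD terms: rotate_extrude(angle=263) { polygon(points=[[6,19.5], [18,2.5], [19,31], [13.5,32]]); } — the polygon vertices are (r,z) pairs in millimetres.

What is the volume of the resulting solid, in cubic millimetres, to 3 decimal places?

Profile (r,z), 4 vertices: (6,19.5) (18,2.5) (19,31) (13.5,32)
edge 0: (6,19.5)→(18,2.5)  cross = 6·2.5 − 18·19.5 = -336.0000; (r_i+r_j)·cross = 24·-336.0000 = -8064.0000
edge 1: (18,2.5)→(19,31)  cross = 18·31 − 19·2.5 = 510.5000; (r_i+r_j)·cross = 37·510.5000 = 18888.5000
edge 2: (19,31)→(13.5,32)  cross = 19·32 − 13.5·31 = 189.5000; (r_i+r_j)·cross = 32.5·189.5000 = 6158.7500
edge 3: (13.5,32)→(6,19.5)  cross = 13.5·19.5 − 6·32 = 71.2500; (r_i+r_j)·cross = 19.5·71.2500 = 1389.3750
Σcross = 435.2500 → A = |Σcross|/2 = 217.6250 mm²
Σ(r_i+r_j)·cross = 18372.6250 → first moment M = |Σ|/6 = 3062.1042
R_c = M/A = 3062.1042/217.6250 = 14.0706 mm
θ = 263° = 4.590216 rad
V = θ·R_c·A = 4.590216·14.0706·217.6250 = 14055.719 mm³

Volume = 14055.719 mm³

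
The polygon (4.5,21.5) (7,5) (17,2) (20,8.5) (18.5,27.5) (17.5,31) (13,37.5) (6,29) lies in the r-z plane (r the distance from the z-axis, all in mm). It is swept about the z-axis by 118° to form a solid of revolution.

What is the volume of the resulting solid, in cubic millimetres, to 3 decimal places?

Volume = 10204.337 mm³

Profile (r,z), 8 vertices: (4.5,21.5) (7,5) (17,2) (20,8.5) (18.5,27.5) (17.5,31) (13,37.5) (6,29)
edge 0: (4.5,21.5)→(7,5)  cross = 4.5·5 − 7·21.5 = -128.0000; (r_i+r_j)·cross = 11.5·-128.0000 = -1472.0000
edge 1: (7,5)→(17,2)  cross = 7·2 − 17·5 = -71.0000; (r_i+r_j)·cross = 24·-71.0000 = -1704.0000
edge 2: (17,2)→(20,8.5)  cross = 17·8.5 − 20·2 = 104.5000; (r_i+r_j)·cross = 37·104.5000 = 3866.5000
edge 3: (20,8.5)→(18.5,27.5)  cross = 20·27.5 − 18.5·8.5 = 392.7500; (r_i+r_j)·cross = 38.5·392.7500 = 15120.8750
edge 4: (18.5,27.5)→(17.5,31)  cross = 18.5·31 − 17.5·27.5 = 92.2500; (r_i+r_j)·cross = 36·92.2500 = 3321.0000
edge 5: (17.5,31)→(13,37.5)  cross = 17.5·37.5 − 13·31 = 253.2500; (r_i+r_j)·cross = 30.5·253.2500 = 7724.1250
edge 6: (13,37.5)→(6,29)  cross = 13·29 − 6·37.5 = 152.0000; (r_i+r_j)·cross = 19·152.0000 = 2888.0000
edge 7: (6,29)→(4.5,21.5)  cross = 6·21.5 − 4.5·29 = -1.5000; (r_i+r_j)·cross = 10.5·-1.5000 = -15.7500
Σcross = 794.2500 → A = |Σcross|/2 = 397.1250 mm²
Σ(r_i+r_j)·cross = 29728.7500 → first moment M = |Σ|/6 = 4954.7917
R_c = M/A = 4954.7917/397.1250 = 12.4767 mm
θ = 118° = 2.059489 rad
V = θ·R_c·A = 2.059489·12.4767·397.1250 = 10204.337 mm³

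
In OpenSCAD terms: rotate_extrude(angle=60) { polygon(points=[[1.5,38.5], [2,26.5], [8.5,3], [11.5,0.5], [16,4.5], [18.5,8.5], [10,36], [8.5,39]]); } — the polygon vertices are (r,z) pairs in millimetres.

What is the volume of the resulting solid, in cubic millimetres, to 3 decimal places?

Profile (r,z), 8 vertices: (1.5,38.5) (2,26.5) (8.5,3) (11.5,0.5) (16,4.5) (18.5,8.5) (10,36) (8.5,39)
edge 0: (1.5,38.5)→(2,26.5)  cross = 1.5·26.5 − 2·38.5 = -37.2500; (r_i+r_j)·cross = 3.5·-37.2500 = -130.3750
edge 1: (2,26.5)→(8.5,3)  cross = 2·3 − 8.5·26.5 = -219.2500; (r_i+r_j)·cross = 10.5·-219.2500 = -2302.1250
edge 2: (8.5,3)→(11.5,0.5)  cross = 8.5·0.5 − 11.5·3 = -30.2500; (r_i+r_j)·cross = 20·-30.2500 = -605.0000
edge 3: (11.5,0.5)→(16,4.5)  cross = 11.5·4.5 − 16·0.5 = 43.7500; (r_i+r_j)·cross = 27.5·43.7500 = 1203.1250
edge 4: (16,4.5)→(18.5,8.5)  cross = 16·8.5 − 18.5·4.5 = 52.7500; (r_i+r_j)·cross = 34.5·52.7500 = 1819.8750
edge 5: (18.5,8.5)→(10,36)  cross = 18.5·36 − 10·8.5 = 581.0000; (r_i+r_j)·cross = 28.5·581.0000 = 16558.5000
edge 6: (10,36)→(8.5,39)  cross = 10·39 − 8.5·36 = 84.0000; (r_i+r_j)·cross = 18.5·84.0000 = 1554.0000
edge 7: (8.5,39)→(1.5,38.5)  cross = 8.5·38.5 − 1.5·39 = 268.7500; (r_i+r_j)·cross = 10·268.7500 = 2687.5000
Σcross = 743.5000 → A = |Σcross|/2 = 371.7500 mm²
Σ(r_i+r_j)·cross = 20785.5000 → first moment M = |Σ|/6 = 3464.2500
R_c = M/A = 3464.2500/371.7500 = 9.3188 mm
θ = 60° = 1.047198 rad
V = θ·R_c·A = 1.047198·9.3188·371.7500 = 3627.754 mm³

Volume = 3627.754 mm³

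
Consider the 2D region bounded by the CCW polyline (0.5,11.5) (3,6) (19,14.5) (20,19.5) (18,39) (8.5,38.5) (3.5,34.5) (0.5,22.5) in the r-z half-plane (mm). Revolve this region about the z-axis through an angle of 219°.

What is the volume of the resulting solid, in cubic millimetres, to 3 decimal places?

Profile (r,z), 8 vertices: (0.5,11.5) (3,6) (19,14.5) (20,19.5) (18,39) (8.5,38.5) (3.5,34.5) (0.5,22.5)
edge 0: (0.5,11.5)→(3,6)  cross = 0.5·6 − 3·11.5 = -31.5000; (r_i+r_j)·cross = 3.5·-31.5000 = -110.2500
edge 1: (3,6)→(19,14.5)  cross = 3·14.5 − 19·6 = -70.5000; (r_i+r_j)·cross = 22·-70.5000 = -1551.0000
edge 2: (19,14.5)→(20,19.5)  cross = 19·19.5 − 20·14.5 = 80.5000; (r_i+r_j)·cross = 39·80.5000 = 3139.5000
edge 3: (20,19.5)→(18,39)  cross = 20·39 − 18·19.5 = 429.0000; (r_i+r_j)·cross = 38·429.0000 = 16302.0000
edge 4: (18,39)→(8.5,38.5)  cross = 18·38.5 − 8.5·39 = 361.5000; (r_i+r_j)·cross = 26.5·361.5000 = 9579.7500
edge 5: (8.5,38.5)→(3.5,34.5)  cross = 8.5·34.5 − 3.5·38.5 = 158.5000; (r_i+r_j)·cross = 12·158.5000 = 1902.0000
edge 6: (3.5,34.5)→(0.5,22.5)  cross = 3.5·22.5 − 0.5·34.5 = 61.5000; (r_i+r_j)·cross = 4·61.5000 = 246.0000
edge 7: (0.5,22.5)→(0.5,11.5)  cross = 0.5·11.5 − 0.5·22.5 = -5.5000; (r_i+r_j)·cross = 1·-5.5000 = -5.5000
Σcross = 983.5000 → A = |Σcross|/2 = 491.7500 mm²
Σ(r_i+r_j)·cross = 29502.5000 → first moment M = |Σ|/6 = 4917.0833
R_c = M/A = 4917.0833/491.7500 = 9.9992 mm
θ = 219° = 3.822271 rad
V = θ·R_c·A = 3.822271·9.9992·491.7500 = 18794.425 mm³

Volume = 18794.425 mm³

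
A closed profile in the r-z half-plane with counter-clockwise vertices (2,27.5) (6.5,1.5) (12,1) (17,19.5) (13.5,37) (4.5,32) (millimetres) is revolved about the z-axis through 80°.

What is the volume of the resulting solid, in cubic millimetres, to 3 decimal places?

Volume = 4865.774 mm³

Profile (r,z), 6 vertices: (2,27.5) (6.5,1.5) (12,1) (17,19.5) (13.5,37) (4.5,32)
edge 0: (2,27.5)→(6.5,1.5)  cross = 2·1.5 − 6.5·27.5 = -175.7500; (r_i+r_j)·cross = 8.5·-175.7500 = -1493.8750
edge 1: (6.5,1.5)→(12,1)  cross = 6.5·1 − 12·1.5 = -11.5000; (r_i+r_j)·cross = 18.5·-11.5000 = -212.7500
edge 2: (12,1)→(17,19.5)  cross = 12·19.5 − 17·1 = 217.0000; (r_i+r_j)·cross = 29·217.0000 = 6293.0000
edge 3: (17,19.5)→(13.5,37)  cross = 17·37 − 13.5·19.5 = 365.7500; (r_i+r_j)·cross = 30.5·365.7500 = 11155.3750
edge 4: (13.5,37)→(4.5,32)  cross = 13.5·32 − 4.5·37 = 265.5000; (r_i+r_j)·cross = 18·265.5000 = 4779.0000
edge 5: (4.5,32)→(2,27.5)  cross = 4.5·27.5 − 2·32 = 59.7500; (r_i+r_j)·cross = 6.5·59.7500 = 388.3750
Σcross = 720.7500 → A = |Σcross|/2 = 360.3750 mm²
Σ(r_i+r_j)·cross = 20909.1250 → first moment M = |Σ|/6 = 3484.8542
R_c = M/A = 3484.8542/360.3750 = 9.6701 mm
θ = 80° = 1.396263 rad
V = θ·R_c·A = 1.396263·9.6701·360.3750 = 4865.774 mm³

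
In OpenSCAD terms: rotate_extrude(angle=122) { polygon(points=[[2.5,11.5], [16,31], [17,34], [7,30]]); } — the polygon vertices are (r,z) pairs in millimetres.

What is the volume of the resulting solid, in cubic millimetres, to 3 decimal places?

Volume = 1835.103 mm³

Profile (r,z), 4 vertices: (2.5,11.5) (16,31) (17,34) (7,30)
edge 0: (2.5,11.5)→(16,31)  cross = 2.5·31 − 16·11.5 = -106.5000; (r_i+r_j)·cross = 18.5·-106.5000 = -1970.2500
edge 1: (16,31)→(17,34)  cross = 16·34 − 17·31 = 17.0000; (r_i+r_j)·cross = 33·17.0000 = 561.0000
edge 2: (17,34)→(7,30)  cross = 17·30 − 7·34 = 272.0000; (r_i+r_j)·cross = 24·272.0000 = 6528.0000
edge 3: (7,30)→(2.5,11.5)  cross = 7·11.5 − 2.5·30 = 5.5000; (r_i+r_j)·cross = 9.5·5.5000 = 52.2500
Σcross = 188.0000 → A = |Σcross|/2 = 94.0000 mm²
Σ(r_i+r_j)·cross = 5171.0000 → first moment M = |Σ|/6 = 861.8333
R_c = M/A = 861.8333/94.0000 = 9.1684 mm
θ = 122° = 2.129302 rad
V = θ·R_c·A = 2.129302·9.1684·94.0000 = 1835.103 mm³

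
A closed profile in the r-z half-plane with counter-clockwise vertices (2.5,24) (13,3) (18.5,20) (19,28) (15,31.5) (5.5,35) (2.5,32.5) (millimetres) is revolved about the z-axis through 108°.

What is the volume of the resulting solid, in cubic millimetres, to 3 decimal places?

Profile (r,z), 7 vertices: (2.5,24) (13,3) (18.5,20) (19,28) (15,31.5) (5.5,35) (2.5,32.5)
edge 0: (2.5,24)→(13,3)  cross = 2.5·3 − 13·24 = -304.5000; (r_i+r_j)·cross = 15.5·-304.5000 = -4719.7500
edge 1: (13,3)→(18.5,20)  cross = 13·20 − 18.5·3 = 204.5000; (r_i+r_j)·cross = 31.5·204.5000 = 6441.7500
edge 2: (18.5,20)→(19,28)  cross = 18.5·28 − 19·20 = 138.0000; (r_i+r_j)·cross = 37.5·138.0000 = 5175.0000
edge 3: (19,28)→(15,31.5)  cross = 19·31.5 − 15·28 = 178.5000; (r_i+r_j)·cross = 34·178.5000 = 6069.0000
edge 4: (15,31.5)→(5.5,35)  cross = 15·35 − 5.5·31.5 = 351.7500; (r_i+r_j)·cross = 20.5·351.7500 = 7210.8750
edge 5: (5.5,35)→(2.5,32.5)  cross = 5.5·32.5 − 2.5·35 = 91.2500; (r_i+r_j)·cross = 8·91.2500 = 730.0000
edge 6: (2.5,32.5)→(2.5,24)  cross = 2.5·24 − 2.5·32.5 = -21.2500; (r_i+r_j)·cross = 5·-21.2500 = -106.2500
Σcross = 638.2500 → A = |Σcross|/2 = 319.1250 mm²
Σ(r_i+r_j)·cross = 20800.6250 → first moment M = |Σ|/6 = 3466.7708
R_c = M/A = 3466.7708/319.1250 = 10.8634 mm
θ = 108° = 1.884956 rad
V = θ·R_c·A = 1.884956·10.8634·319.1250 = 6534.709 mm³

Volume = 6534.709 mm³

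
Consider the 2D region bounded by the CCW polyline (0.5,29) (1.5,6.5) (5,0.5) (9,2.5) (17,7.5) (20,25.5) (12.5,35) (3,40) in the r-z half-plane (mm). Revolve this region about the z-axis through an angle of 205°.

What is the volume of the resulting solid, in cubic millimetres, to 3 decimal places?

Volume = 17718.034 mm³

Profile (r,z), 8 vertices: (0.5,29) (1.5,6.5) (5,0.5) (9,2.5) (17,7.5) (20,25.5) (12.5,35) (3,40)
edge 0: (0.5,29)→(1.5,6.5)  cross = 0.5·6.5 − 1.5·29 = -40.2500; (r_i+r_j)·cross = 2·-40.2500 = -80.5000
edge 1: (1.5,6.5)→(5,0.5)  cross = 1.5·0.5 − 5·6.5 = -31.7500; (r_i+r_j)·cross = 6.5·-31.7500 = -206.3750
edge 2: (5,0.5)→(9,2.5)  cross = 5·2.5 − 9·0.5 = 8.0000; (r_i+r_j)·cross = 14·8.0000 = 112.0000
edge 3: (9,2.5)→(17,7.5)  cross = 9·7.5 − 17·2.5 = 25.0000; (r_i+r_j)·cross = 26·25.0000 = 650.0000
edge 4: (17,7.5)→(20,25.5)  cross = 17·25.5 − 20·7.5 = 283.5000; (r_i+r_j)·cross = 37·283.5000 = 10489.5000
edge 5: (20,25.5)→(12.5,35)  cross = 20·35 − 12.5·25.5 = 381.2500; (r_i+r_j)·cross = 32.5·381.2500 = 12390.6250
edge 6: (12.5,35)→(3,40)  cross = 12.5·40 − 3·35 = 395.0000; (r_i+r_j)·cross = 15.5·395.0000 = 6122.5000
edge 7: (3,40)→(0.5,29)  cross = 3·29 − 0.5·40 = 67.0000; (r_i+r_j)·cross = 3.5·67.0000 = 234.5000
Σcross = 1087.7500 → A = |Σcross|/2 = 543.8750 mm²
Σ(r_i+r_j)·cross = 29712.2500 → first moment M = |Σ|/6 = 4952.0417
R_c = M/A = 4952.0417/543.8750 = 9.1051 mm
θ = 205° = 3.577925 rad
V = θ·R_c·A = 3.577925·9.1051·543.8750 = 17718.034 mm³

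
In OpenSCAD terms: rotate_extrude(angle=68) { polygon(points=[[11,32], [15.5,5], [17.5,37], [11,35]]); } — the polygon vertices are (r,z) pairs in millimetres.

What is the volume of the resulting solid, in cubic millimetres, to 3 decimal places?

Profile (r,z), 4 vertices: (11,32) (15.5,5) (17.5,37) (11,35)
edge 0: (11,32)→(15.5,5)  cross = 11·5 − 15.5·32 = -441.0000; (r_i+r_j)·cross = 26.5·-441.0000 = -11686.5000
edge 1: (15.5,5)→(17.5,37)  cross = 15.5·37 − 17.5·5 = 486.0000; (r_i+r_j)·cross = 33·486.0000 = 16038.0000
edge 2: (17.5,37)→(11,35)  cross = 17.5·35 − 11·37 = 205.5000; (r_i+r_j)·cross = 28.5·205.5000 = 5856.7500
edge 3: (11,35)→(11,32)  cross = 11·32 − 11·35 = -33.0000; (r_i+r_j)·cross = 22·-33.0000 = -726.0000
Σcross = 217.5000 → A = |Σcross|/2 = 108.7500 mm²
Σ(r_i+r_j)·cross = 9482.2500 → first moment M = |Σ|/6 = 1580.3750
R_c = M/A = 1580.3750/108.7500 = 14.5322 mm
θ = 68° = 1.186824 rad
V = θ·R_c·A = 1.186824·14.5322·108.7500 = 1875.627 mm³

Volume = 1875.627 mm³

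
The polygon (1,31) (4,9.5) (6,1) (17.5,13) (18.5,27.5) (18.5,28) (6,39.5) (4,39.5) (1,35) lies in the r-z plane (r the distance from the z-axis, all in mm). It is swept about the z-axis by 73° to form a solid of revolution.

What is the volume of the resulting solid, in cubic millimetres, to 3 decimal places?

Profile (r,z), 9 vertices: (1,31) (4,9.5) (6,1) (17.5,13) (18.5,27.5) (18.5,28) (6,39.5) (4,39.5) (1,35)
edge 0: (1,31)→(4,9.5)  cross = 1·9.5 − 4·31 = -114.5000; (r_i+r_j)·cross = 5·-114.5000 = -572.5000
edge 1: (4,9.5)→(6,1)  cross = 4·1 − 6·9.5 = -53.0000; (r_i+r_j)·cross = 10·-53.0000 = -530.0000
edge 2: (6,1)→(17.5,13)  cross = 6·13 − 17.5·1 = 60.5000; (r_i+r_j)·cross = 23.5·60.5000 = 1421.7500
edge 3: (17.5,13)→(18.5,27.5)  cross = 17.5·27.5 − 18.5·13 = 240.7500; (r_i+r_j)·cross = 36·240.7500 = 8667.0000
edge 4: (18.5,27.5)→(18.5,28)  cross = 18.5·28 − 18.5·27.5 = 9.2500; (r_i+r_j)·cross = 37·9.2500 = 342.2500
edge 5: (18.5,28)→(6,39.5)  cross = 18.5·39.5 − 6·28 = 562.7500; (r_i+r_j)·cross = 24.5·562.7500 = 13787.3750
edge 6: (6,39.5)→(4,39.5)  cross = 6·39.5 − 4·39.5 = 79.0000; (r_i+r_j)·cross = 10·79.0000 = 790.0000
edge 7: (4,39.5)→(1,35)  cross = 4·35 − 1·39.5 = 100.5000; (r_i+r_j)·cross = 5·100.5000 = 502.5000
edge 8: (1,35)→(1,31)  cross = 1·31 − 1·35 = -4.0000; (r_i+r_j)·cross = 2·-4.0000 = -8.0000
Σcross = 881.2500 → A = |Σcross|/2 = 440.6250 mm²
Σ(r_i+r_j)·cross = 24400.3750 → first moment M = |Σ|/6 = 4066.7292
R_c = M/A = 4066.7292/440.6250 = 9.2295 mm
θ = 73° = 1.274090 rad
V = θ·R_c·A = 1.274090·9.2295·440.6250 = 5181.380 mm³

Volume = 5181.380 mm³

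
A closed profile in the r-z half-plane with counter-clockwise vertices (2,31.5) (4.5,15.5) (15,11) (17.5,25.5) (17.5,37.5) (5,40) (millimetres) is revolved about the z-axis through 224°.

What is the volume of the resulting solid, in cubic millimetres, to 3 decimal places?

Profile (r,z), 6 vertices: (2,31.5) (4.5,15.5) (15,11) (17.5,25.5) (17.5,37.5) (5,40)
edge 0: (2,31.5)→(4.5,15.5)  cross = 2·15.5 − 4.5·31.5 = -110.7500; (r_i+r_j)·cross = 6.5·-110.7500 = -719.8750
edge 1: (4.5,15.5)→(15,11)  cross = 4.5·11 − 15·15.5 = -183.0000; (r_i+r_j)·cross = 19.5·-183.0000 = -3568.5000
edge 2: (15,11)→(17.5,25.5)  cross = 15·25.5 − 17.5·11 = 190.0000; (r_i+r_j)·cross = 32.5·190.0000 = 6175.0000
edge 3: (17.5,25.5)→(17.5,37.5)  cross = 17.5·37.5 − 17.5·25.5 = 210.0000; (r_i+r_j)·cross = 35·210.0000 = 7350.0000
edge 4: (17.5,37.5)→(5,40)  cross = 17.5·40 − 5·37.5 = 512.5000; (r_i+r_j)·cross = 22.5·512.5000 = 11531.2500
edge 5: (5,40)→(2,31.5)  cross = 5·31.5 − 2·40 = 77.5000; (r_i+r_j)·cross = 7·77.5000 = 542.5000
Σcross = 696.2500 → A = |Σcross|/2 = 348.1250 mm²
Σ(r_i+r_j)·cross = 21310.3750 → first moment M = |Σ|/6 = 3551.7292
R_c = M/A = 3551.7292/348.1250 = 10.2025 mm
θ = 224° = 3.909538 rad
V = θ·R_c·A = 3.909538·10.2025·348.1250 = 13885.618 mm³

Volume = 13885.618 mm³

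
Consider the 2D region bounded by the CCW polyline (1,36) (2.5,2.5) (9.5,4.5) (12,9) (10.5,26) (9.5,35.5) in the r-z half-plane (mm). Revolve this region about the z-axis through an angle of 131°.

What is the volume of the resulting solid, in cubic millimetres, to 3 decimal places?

Volume = 4133.777 mm³

Profile (r,z), 6 vertices: (1,36) (2.5,2.5) (9.5,4.5) (12,9) (10.5,26) (9.5,35.5)
edge 0: (1,36)→(2.5,2.5)  cross = 1·2.5 − 2.5·36 = -87.5000; (r_i+r_j)·cross = 3.5·-87.5000 = -306.2500
edge 1: (2.5,2.5)→(9.5,4.5)  cross = 2.5·4.5 − 9.5·2.5 = -12.5000; (r_i+r_j)·cross = 12·-12.5000 = -150.0000
edge 2: (9.5,4.5)→(12,9)  cross = 9.5·9 − 12·4.5 = 31.5000; (r_i+r_j)·cross = 21.5·31.5000 = 677.2500
edge 3: (12,9)→(10.5,26)  cross = 12·26 − 10.5·9 = 217.5000; (r_i+r_j)·cross = 22.5·217.5000 = 4893.7500
edge 4: (10.5,26)→(9.5,35.5)  cross = 10.5·35.5 − 9.5·26 = 125.7500; (r_i+r_j)·cross = 20·125.7500 = 2515.0000
edge 5: (9.5,35.5)→(1,36)  cross = 9.5·36 − 1·35.5 = 306.5000; (r_i+r_j)·cross = 10.5·306.5000 = 3218.2500
Σcross = 581.2500 → A = |Σcross|/2 = 290.6250 mm²
Σ(r_i+r_j)·cross = 10848.0000 → first moment M = |Σ|/6 = 1808.0000
R_c = M/A = 1808.0000/290.6250 = 6.2211 mm
θ = 131° = 2.286381 rad
V = θ·R_c·A = 2.286381·6.2211·290.6250 = 4133.777 mm³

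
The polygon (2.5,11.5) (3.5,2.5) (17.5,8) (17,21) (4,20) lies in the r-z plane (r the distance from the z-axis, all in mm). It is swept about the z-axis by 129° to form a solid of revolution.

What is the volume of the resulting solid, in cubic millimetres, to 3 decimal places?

Volume = 4803.897 mm³

Profile (r,z), 5 vertices: (2.5,11.5) (3.5,2.5) (17.5,8) (17,21) (4,20)
edge 0: (2.5,11.5)→(3.5,2.5)  cross = 2.5·2.5 − 3.5·11.5 = -34.0000; (r_i+r_j)·cross = 6·-34.0000 = -204.0000
edge 1: (3.5,2.5)→(17.5,8)  cross = 3.5·8 − 17.5·2.5 = -15.7500; (r_i+r_j)·cross = 21·-15.7500 = -330.7500
edge 2: (17.5,8)→(17,21)  cross = 17.5·21 − 17·8 = 231.5000; (r_i+r_j)·cross = 34.5·231.5000 = 7986.7500
edge 3: (17,21)→(4,20)  cross = 17·20 − 4·21 = 256.0000; (r_i+r_j)·cross = 21·256.0000 = 5376.0000
edge 4: (4,20)→(2.5,11.5)  cross = 4·11.5 − 2.5·20 = -4.0000; (r_i+r_j)·cross = 6.5·-4.0000 = -26.0000
Σcross = 433.7500 → A = |Σcross|/2 = 216.8750 mm²
Σ(r_i+r_j)·cross = 12802.0000 → first moment M = |Σ|/6 = 2133.6667
R_c = M/A = 2133.6667/216.8750 = 9.8382 mm
θ = 129° = 2.251475 rad
V = θ·R_c·A = 2.251475·9.8382·216.8750 = 4803.897 mm³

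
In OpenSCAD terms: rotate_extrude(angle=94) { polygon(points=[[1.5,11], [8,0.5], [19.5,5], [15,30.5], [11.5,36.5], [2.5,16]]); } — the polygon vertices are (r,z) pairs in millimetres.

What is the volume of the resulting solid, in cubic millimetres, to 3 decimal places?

Profile (r,z), 6 vertices: (1.5,11) (8,0.5) (19.5,5) (15,30.5) (11.5,36.5) (2.5,16)
edge 0: (1.5,11)→(8,0.5)  cross = 1.5·0.5 − 8·11 = -87.2500; (r_i+r_j)·cross = 9.5·-87.2500 = -828.8750
edge 1: (8,0.5)→(19.5,5)  cross = 8·5 − 19.5·0.5 = 30.2500; (r_i+r_j)·cross = 27.5·30.2500 = 831.8750
edge 2: (19.5,5)→(15,30.5)  cross = 19.5·30.5 − 15·5 = 519.7500; (r_i+r_j)·cross = 34.5·519.7500 = 17931.3750
edge 3: (15,30.5)→(11.5,36.5)  cross = 15·36.5 − 11.5·30.5 = 196.7500; (r_i+r_j)·cross = 26.5·196.7500 = 5213.8750
edge 4: (11.5,36.5)→(2.5,16)  cross = 11.5·16 − 2.5·36.5 = 92.7500; (r_i+r_j)·cross = 14·92.7500 = 1298.5000
edge 5: (2.5,16)→(1.5,11)  cross = 2.5·11 − 1.5·16 = 3.5000; (r_i+r_j)·cross = 4·3.5000 = 14.0000
Σcross = 755.7500 → A = |Σcross|/2 = 377.8750 mm²
Σ(r_i+r_j)·cross = 24460.7500 → first moment M = |Σ|/6 = 4076.7917
R_c = M/A = 4076.7917/377.8750 = 10.7887 mm
θ = 94° = 1.640609 rad
V = θ·R_c·A = 1.640609·10.7887·377.8750 = 6688.423 mm³

Volume = 6688.423 mm³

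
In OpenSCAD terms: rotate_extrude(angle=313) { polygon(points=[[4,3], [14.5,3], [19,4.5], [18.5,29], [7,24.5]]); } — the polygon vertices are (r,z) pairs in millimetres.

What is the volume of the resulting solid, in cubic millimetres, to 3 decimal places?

Volume = 20730.380 mm³

Profile (r,z), 5 vertices: (4,3) (14.5,3) (19,4.5) (18.5,29) (7,24.5)
edge 0: (4,3)→(14.5,3)  cross = 4·3 − 14.5·3 = -31.5000; (r_i+r_j)·cross = 18.5·-31.5000 = -582.7500
edge 1: (14.5,3)→(19,4.5)  cross = 14.5·4.5 − 19·3 = 8.2500; (r_i+r_j)·cross = 33.5·8.2500 = 276.3750
edge 2: (19,4.5)→(18.5,29)  cross = 19·29 − 18.5·4.5 = 467.7500; (r_i+r_j)·cross = 37.5·467.7500 = 17540.6250
edge 3: (18.5,29)→(7,24.5)  cross = 18.5·24.5 − 7·29 = 250.2500; (r_i+r_j)·cross = 25.5·250.2500 = 6381.3750
edge 4: (7,24.5)→(4,3)  cross = 7·3 − 4·24.5 = -77.0000; (r_i+r_j)·cross = 11·-77.0000 = -847.0000
Σcross = 617.7500 → A = |Σcross|/2 = 308.8750 mm²
Σ(r_i+r_j)·cross = 22768.6250 → first moment M = |Σ|/6 = 3794.7708
R_c = M/A = 3794.7708/308.8750 = 12.2858 mm
θ = 313° = 5.462881 rad
V = θ·R_c·A = 5.462881·12.2858·308.8750 = 20730.380 mm³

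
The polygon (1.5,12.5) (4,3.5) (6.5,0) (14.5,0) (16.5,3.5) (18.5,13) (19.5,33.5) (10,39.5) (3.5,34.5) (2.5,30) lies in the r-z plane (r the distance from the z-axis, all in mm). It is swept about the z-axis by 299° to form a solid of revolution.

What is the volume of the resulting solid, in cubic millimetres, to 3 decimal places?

Volume = 31255.108 mm³

Profile (r,z), 10 vertices: (1.5,12.5) (4,3.5) (6.5,0) (14.5,0) (16.5,3.5) (18.5,13) (19.5,33.5) (10,39.5) (3.5,34.5) (2.5,30)
edge 0: (1.5,12.5)→(4,3.5)  cross = 1.5·3.5 − 4·12.5 = -44.7500; (r_i+r_j)·cross = 5.5·-44.7500 = -246.1250
edge 1: (4,3.5)→(6.5,0)  cross = 4·0 − 6.5·3.5 = -22.7500; (r_i+r_j)·cross = 10.5·-22.7500 = -238.8750
edge 2: (6.5,0)→(14.5,0)  cross = 6.5·0 − 14.5·0 = 0.0000; (r_i+r_j)·cross = 21·0.0000 = 0.0000
edge 3: (14.5,0)→(16.5,3.5)  cross = 14.5·3.5 − 16.5·0 = 50.7500; (r_i+r_j)·cross = 31·50.7500 = 1573.2500
edge 4: (16.5,3.5)→(18.5,13)  cross = 16.5·13 − 18.5·3.5 = 149.7500; (r_i+r_j)·cross = 35·149.7500 = 5241.2500
edge 5: (18.5,13)→(19.5,33.5)  cross = 18.5·33.5 − 19.5·13 = 366.2500; (r_i+r_j)·cross = 38·366.2500 = 13917.5000
edge 6: (19.5,33.5)→(10,39.5)  cross = 19.5·39.5 − 10·33.5 = 435.2500; (r_i+r_j)·cross = 29.5·435.2500 = 12839.8750
edge 7: (10,39.5)→(3.5,34.5)  cross = 10·34.5 − 3.5·39.5 = 206.7500; (r_i+r_j)·cross = 13.5·206.7500 = 2791.1250
edge 8: (3.5,34.5)→(2.5,30)  cross = 3.5·30 − 2.5·34.5 = 18.7500; (r_i+r_j)·cross = 6·18.7500 = 112.5000
edge 9: (2.5,30)→(1.5,12.5)  cross = 2.5·12.5 − 1.5·30 = -13.7500; (r_i+r_j)·cross = 4·-13.7500 = -55.0000
Σcross = 1146.2500 → A = |Σcross|/2 = 573.1250 mm²
Σ(r_i+r_j)·cross = 35935.5000 → first moment M = |Σ|/6 = 5989.2500
R_c = M/A = 5989.2500/573.1250 = 10.4502 mm
θ = 299° = 5.218534 rad
V = θ·R_c·A = 5.218534·10.4502·573.1250 = 31255.108 mm³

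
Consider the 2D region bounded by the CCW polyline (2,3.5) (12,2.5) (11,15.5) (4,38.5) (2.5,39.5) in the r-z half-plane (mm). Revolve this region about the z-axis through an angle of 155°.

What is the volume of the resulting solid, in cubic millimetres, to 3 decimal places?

Volume = 3893.433 mm³

Profile (r,z), 5 vertices: (2,3.5) (12,2.5) (11,15.5) (4,38.5) (2.5,39.5)
edge 0: (2,3.5)→(12,2.5)  cross = 2·2.5 − 12·3.5 = -37.0000; (r_i+r_j)·cross = 14·-37.0000 = -518.0000
edge 1: (12,2.5)→(11,15.5)  cross = 12·15.5 − 11·2.5 = 158.5000; (r_i+r_j)·cross = 23·158.5000 = 3645.5000
edge 2: (11,15.5)→(4,38.5)  cross = 11·38.5 − 4·15.5 = 361.5000; (r_i+r_j)·cross = 15·361.5000 = 5422.5000
edge 3: (4,38.5)→(2.5,39.5)  cross = 4·39.5 − 2.5·38.5 = 61.7500; (r_i+r_j)·cross = 6.5·61.7500 = 401.3750
edge 4: (2.5,39.5)→(2,3.5)  cross = 2.5·3.5 − 2·39.5 = -70.2500; (r_i+r_j)·cross = 4.5·-70.2500 = -316.1250
Σcross = 474.5000 → A = |Σcross|/2 = 237.2500 mm²
Σ(r_i+r_j)·cross = 8635.2500 → first moment M = |Σ|/6 = 1439.2083
R_c = M/A = 1439.2083/237.2500 = 6.0662 mm
θ = 155° = 2.705260 rad
V = θ·R_c·A = 2.705260·6.0662·237.2500 = 3893.433 mm³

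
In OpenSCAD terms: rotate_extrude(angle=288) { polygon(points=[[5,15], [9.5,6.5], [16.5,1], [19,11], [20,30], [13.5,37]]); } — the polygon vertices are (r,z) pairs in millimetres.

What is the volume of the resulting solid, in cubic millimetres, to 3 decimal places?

Profile (r,z), 6 vertices: (5,15) (9.5,6.5) (16.5,1) (19,11) (20,30) (13.5,37)
edge 0: (5,15)→(9.5,6.5)  cross = 5·6.5 − 9.5·15 = -110.0000; (r_i+r_j)·cross = 14.5·-110.0000 = -1595.0000
edge 1: (9.5,6.5)→(16.5,1)  cross = 9.5·1 − 16.5·6.5 = -97.7500; (r_i+r_j)·cross = 26·-97.7500 = -2541.5000
edge 2: (16.5,1)→(19,11)  cross = 16.5·11 − 19·1 = 162.5000; (r_i+r_j)·cross = 35.5·162.5000 = 5768.7500
edge 3: (19,11)→(20,30)  cross = 19·30 − 20·11 = 350.0000; (r_i+r_j)·cross = 39·350.0000 = 13650.0000
edge 4: (20,30)→(13.5,37)  cross = 20·37 − 13.5·30 = 335.0000; (r_i+r_j)·cross = 33.5·335.0000 = 11222.5000
edge 5: (13.5,37)→(5,15)  cross = 13.5·15 − 5·37 = 17.5000; (r_i+r_j)·cross = 18.5·17.5000 = 323.7500
Σcross = 657.2500 → A = |Σcross|/2 = 328.6250 mm²
Σ(r_i+r_j)·cross = 26828.5000 → first moment M = |Σ|/6 = 4471.4167
R_c = M/A = 4471.4167/328.6250 = 13.6064 mm
θ = 288° = 5.026548 rad
V = θ·R_c·A = 5.026548·13.6064·328.6250 = 22475.792 mm³

Volume = 22475.792 mm³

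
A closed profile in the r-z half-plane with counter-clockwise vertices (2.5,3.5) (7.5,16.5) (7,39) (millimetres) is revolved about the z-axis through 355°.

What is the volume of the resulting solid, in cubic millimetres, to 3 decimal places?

Profile (r,z), 3 vertices: (2.5,3.5) (7.5,16.5) (7,39)
edge 0: (2.5,3.5)→(7.5,16.5)  cross = 2.5·16.5 − 7.5·3.5 = 15.0000; (r_i+r_j)·cross = 10·15.0000 = 150.0000
edge 1: (7.5,16.5)→(7,39)  cross = 7.5·39 − 7·16.5 = 177.0000; (r_i+r_j)·cross = 14.5·177.0000 = 2566.5000
edge 2: (7,39)→(2.5,3.5)  cross = 7·3.5 − 2.5·39 = -73.0000; (r_i+r_j)·cross = 9.5·-73.0000 = -693.5000
Σcross = 119.0000 → A = |Σcross|/2 = 59.5000 mm²
Σ(r_i+r_j)·cross = 2023.0000 → first moment M = |Σ|/6 = 337.1667
R_c = M/A = 337.1667/59.5000 = 5.6667 mm
θ = 355° = 6.195919 rad
V = θ·R_c·A = 6.195919·5.6667·59.5000 = 2089.057 mm³

Volume = 2089.057 mm³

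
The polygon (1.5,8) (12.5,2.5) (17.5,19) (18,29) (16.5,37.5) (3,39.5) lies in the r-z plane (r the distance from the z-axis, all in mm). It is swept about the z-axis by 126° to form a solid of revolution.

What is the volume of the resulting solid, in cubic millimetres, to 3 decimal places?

Volume = 10070.572 mm³

Profile (r,z), 6 vertices: (1.5,8) (12.5,2.5) (17.5,19) (18,29) (16.5,37.5) (3,39.5)
edge 0: (1.5,8)→(12.5,2.5)  cross = 1.5·2.5 − 12.5·8 = -96.2500; (r_i+r_j)·cross = 14·-96.2500 = -1347.5000
edge 1: (12.5,2.5)→(17.5,19)  cross = 12.5·19 − 17.5·2.5 = 193.7500; (r_i+r_j)·cross = 30·193.7500 = 5812.5000
edge 2: (17.5,19)→(18,29)  cross = 17.5·29 − 18·19 = 165.5000; (r_i+r_j)·cross = 35.5·165.5000 = 5875.2500
edge 3: (18,29)→(16.5,37.5)  cross = 18·37.5 − 16.5·29 = 196.5000; (r_i+r_j)·cross = 34.5·196.5000 = 6779.2500
edge 4: (16.5,37.5)→(3,39.5)  cross = 16.5·39.5 − 3·37.5 = 539.2500; (r_i+r_j)·cross = 19.5·539.2500 = 10515.3750
edge 5: (3,39.5)→(1.5,8)  cross = 3·8 − 1.5·39.5 = -35.2500; (r_i+r_j)·cross = 4.5·-35.2500 = -158.6250
Σcross = 963.5000 → A = |Σcross|/2 = 481.7500 mm²
Σ(r_i+r_j)·cross = 27476.2500 → first moment M = |Σ|/6 = 4579.3750
R_c = M/A = 4579.3750/481.7500 = 9.5057 mm
θ = 126° = 2.199115 rad
V = θ·R_c·A = 2.199115·9.5057·481.7500 = 10070.572 mm³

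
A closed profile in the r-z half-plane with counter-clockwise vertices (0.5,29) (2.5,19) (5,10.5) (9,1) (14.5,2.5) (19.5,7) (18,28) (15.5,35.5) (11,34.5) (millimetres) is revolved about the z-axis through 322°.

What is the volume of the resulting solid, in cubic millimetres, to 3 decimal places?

Profile (r,z), 9 vertices: (0.5,29) (2.5,19) (5,10.5) (9,1) (14.5,2.5) (19.5,7) (18,28) (15.5,35.5) (11,34.5)
edge 0: (0.5,29)→(2.5,19)  cross = 0.5·19 − 2.5·29 = -63.0000; (r_i+r_j)·cross = 3·-63.0000 = -189.0000
edge 1: (2.5,19)→(5,10.5)  cross = 2.5·10.5 − 5·19 = -68.7500; (r_i+r_j)·cross = 7.5·-68.7500 = -515.6250
edge 2: (5,10.5)→(9,1)  cross = 5·1 − 9·10.5 = -89.5000; (r_i+r_j)·cross = 14·-89.5000 = -1253.0000
edge 3: (9,1)→(14.5,2.5)  cross = 9·2.5 − 14.5·1 = 8.0000; (r_i+r_j)·cross = 23.5·8.0000 = 188.0000
edge 4: (14.5,2.5)→(19.5,7)  cross = 14.5·7 − 19.5·2.5 = 52.7500; (r_i+r_j)·cross = 34·52.7500 = 1793.5000
edge 5: (19.5,7)→(18,28)  cross = 19.5·28 − 18·7 = 420.0000; (r_i+r_j)·cross = 37.5·420.0000 = 15750.0000
edge 6: (18,28)→(15.5,35.5)  cross = 18·35.5 − 15.5·28 = 205.0000; (r_i+r_j)·cross = 33.5·205.0000 = 6867.5000
edge 7: (15.5,35.5)→(11,34.5)  cross = 15.5·34.5 − 11·35.5 = 144.2500; (r_i+r_j)·cross = 26.5·144.2500 = 3822.6250
edge 8: (11,34.5)→(0.5,29)  cross = 11·29 − 0.5·34.5 = 301.7500; (r_i+r_j)·cross = 11.5·301.7500 = 3470.1250
Σcross = 910.5000 → A = |Σcross|/2 = 455.2500 mm²
Σ(r_i+r_j)·cross = 29934.1250 → first moment M = |Σ|/6 = 4989.0208
R_c = M/A = 4989.0208/455.2500 = 10.9589 mm
θ = 322° = 5.619960 rad
V = θ·R_c·A = 5.619960·10.9589·455.2500 = 28038.098 mm³

Volume = 28038.098 mm³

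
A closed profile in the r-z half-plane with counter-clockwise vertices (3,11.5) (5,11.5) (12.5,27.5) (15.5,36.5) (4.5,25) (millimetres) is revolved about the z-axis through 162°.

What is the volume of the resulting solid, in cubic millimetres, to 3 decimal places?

Profile (r,z), 5 vertices: (3,11.5) (5,11.5) (12.5,27.5) (15.5,36.5) (4.5,25)
edge 0: (3,11.5)→(5,11.5)  cross = 3·11.5 − 5·11.5 = -23.0000; (r_i+r_j)·cross = 8·-23.0000 = -184.0000
edge 1: (5,11.5)→(12.5,27.5)  cross = 5·27.5 − 12.5·11.5 = -6.2500; (r_i+r_j)·cross = 17.5·-6.2500 = -109.3750
edge 2: (12.5,27.5)→(15.5,36.5)  cross = 12.5·36.5 − 15.5·27.5 = 30.0000; (r_i+r_j)·cross = 28·30.0000 = 840.0000
edge 3: (15.5,36.5)→(4.5,25)  cross = 15.5·25 − 4.5·36.5 = 223.2500; (r_i+r_j)·cross = 20·223.2500 = 4465.0000
edge 4: (4.5,25)→(3,11.5)  cross = 4.5·11.5 − 3·25 = -23.2500; (r_i+r_j)·cross = 7.5·-23.2500 = -174.3750
Σcross = 200.7500 → A = |Σcross|/2 = 100.3750 mm²
Σ(r_i+r_j)·cross = 4837.2500 → first moment M = |Σ|/6 = 806.2083
R_c = M/A = 806.2083/100.3750 = 8.0320 mm
θ = 162° = 2.827433 rad
V = θ·R_c·A = 2.827433·8.0320·100.3750 = 2279.500 mm³

Volume = 2279.500 mm³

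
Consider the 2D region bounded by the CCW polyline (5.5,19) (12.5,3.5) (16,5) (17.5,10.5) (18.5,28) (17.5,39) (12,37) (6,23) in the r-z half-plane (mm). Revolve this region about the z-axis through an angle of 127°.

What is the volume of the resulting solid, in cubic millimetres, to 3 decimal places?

Profile (r,z), 8 vertices: (5.5,19) (12.5,3.5) (16,5) (17.5,10.5) (18.5,28) (17.5,39) (12,37) (6,23)
edge 0: (5.5,19)→(12.5,3.5)  cross = 5.5·3.5 − 12.5·19 = -218.2500; (r_i+r_j)·cross = 18·-218.2500 = -3928.5000
edge 1: (12.5,3.5)→(16,5)  cross = 12.5·5 − 16·3.5 = 6.5000; (r_i+r_j)·cross = 28.5·6.5000 = 185.2500
edge 2: (16,5)→(17.5,10.5)  cross = 16·10.5 − 17.5·5 = 80.5000; (r_i+r_j)·cross = 33.5·80.5000 = 2696.7500
edge 3: (17.5,10.5)→(18.5,28)  cross = 17.5·28 − 18.5·10.5 = 295.7500; (r_i+r_j)·cross = 36·295.7500 = 10647.0000
edge 4: (18.5,28)→(17.5,39)  cross = 18.5·39 − 17.5·28 = 231.5000; (r_i+r_j)·cross = 36·231.5000 = 8334.0000
edge 5: (17.5,39)→(12,37)  cross = 17.5·37 − 12·39 = 179.5000; (r_i+r_j)·cross = 29.5·179.5000 = 5295.2500
edge 6: (12,37)→(6,23)  cross = 12·23 − 6·37 = 54.0000; (r_i+r_j)·cross = 18·54.0000 = 972.0000
edge 7: (6,23)→(5.5,19)  cross = 6·19 − 5.5·23 = -12.5000; (r_i+r_j)·cross = 11.5·-12.5000 = -143.7500
Σcross = 617.0000 → A = |Σcross|/2 = 308.5000 mm²
Σ(r_i+r_j)·cross = 24058.0000 → first moment M = |Σ|/6 = 4009.6667
R_c = M/A = 4009.6667/308.5000 = 12.9973 mm
θ = 127° = 2.216568 rad
V = θ·R_c·A = 2.216568·12.9973·308.5000 = 8887.699 mm³

Volume = 8887.699 mm³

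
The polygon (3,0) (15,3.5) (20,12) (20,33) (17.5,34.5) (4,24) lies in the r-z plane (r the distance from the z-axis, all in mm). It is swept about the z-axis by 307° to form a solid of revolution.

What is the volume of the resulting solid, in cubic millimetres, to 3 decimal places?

Volume = 27341.578 mm³

Profile (r,z), 6 vertices: (3,0) (15,3.5) (20,12) (20,33) (17.5,34.5) (4,24)
edge 0: (3,0)→(15,3.5)  cross = 3·3.5 − 15·0 = 10.5000; (r_i+r_j)·cross = 18·10.5000 = 189.0000
edge 1: (15,3.5)→(20,12)  cross = 15·12 − 20·3.5 = 110.0000; (r_i+r_j)·cross = 35·110.0000 = 3850.0000
edge 2: (20,12)→(20,33)  cross = 20·33 − 20·12 = 420.0000; (r_i+r_j)·cross = 40·420.0000 = 16800.0000
edge 3: (20,33)→(17.5,34.5)  cross = 20·34.5 − 17.5·33 = 112.5000; (r_i+r_j)·cross = 37.5·112.5000 = 4218.7500
edge 4: (17.5,34.5)→(4,24)  cross = 17.5·24 − 4·34.5 = 282.0000; (r_i+r_j)·cross = 21.5·282.0000 = 6063.0000
edge 5: (4,24)→(3,0)  cross = 4·0 − 3·24 = -72.0000; (r_i+r_j)·cross = 7·-72.0000 = -504.0000
Σcross = 863.0000 → A = |Σcross|/2 = 431.5000 mm²
Σ(r_i+r_j)·cross = 30616.7500 → first moment M = |Σ|/6 = 5102.7917
R_c = M/A = 5102.7917/431.5000 = 11.8257 mm
θ = 307° = 5.358161 rad
V = θ·R_c·A = 5.358161·11.8257·431.5000 = 27341.578 mm³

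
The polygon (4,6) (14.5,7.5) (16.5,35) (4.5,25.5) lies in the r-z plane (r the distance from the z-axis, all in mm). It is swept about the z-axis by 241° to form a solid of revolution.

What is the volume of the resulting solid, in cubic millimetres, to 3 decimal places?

Volume = 11029.121 mm³

Profile (r,z), 4 vertices: (4,6) (14.5,7.5) (16.5,35) (4.5,25.5)
edge 0: (4,6)→(14.5,7.5)  cross = 4·7.5 − 14.5·6 = -57.0000; (r_i+r_j)·cross = 18.5·-57.0000 = -1054.5000
edge 1: (14.5,7.5)→(16.5,35)  cross = 14.5·35 − 16.5·7.5 = 383.7500; (r_i+r_j)·cross = 31·383.7500 = 11896.2500
edge 2: (16.5,35)→(4.5,25.5)  cross = 16.5·25.5 − 4.5·35 = 263.2500; (r_i+r_j)·cross = 21·263.2500 = 5528.2500
edge 3: (4.5,25.5)→(4,6)  cross = 4.5·6 − 4·25.5 = -75.0000; (r_i+r_j)·cross = 8.5·-75.0000 = -637.5000
Σcross = 515.0000 → A = |Σcross|/2 = 257.5000 mm²
Σ(r_i+r_j)·cross = 15732.5000 → first moment M = |Σ|/6 = 2622.0833
R_c = M/A = 2622.0833/257.5000 = 10.1828 mm
θ = 241° = 4.206243 rad
V = θ·R_c·A = 4.206243·10.1828·257.5000 = 11029.121 mm³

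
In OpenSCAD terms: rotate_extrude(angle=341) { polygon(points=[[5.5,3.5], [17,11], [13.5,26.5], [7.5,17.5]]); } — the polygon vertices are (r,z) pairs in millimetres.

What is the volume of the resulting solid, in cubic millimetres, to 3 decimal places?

Volume = 9037.463 mm³

Profile (r,z), 4 vertices: (5.5,3.5) (17,11) (13.5,26.5) (7.5,17.5)
edge 0: (5.5,3.5)→(17,11)  cross = 5.5·11 − 17·3.5 = 1.0000; (r_i+r_j)·cross = 22.5·1.0000 = 22.5000
edge 1: (17,11)→(13.5,26.5)  cross = 17·26.5 − 13.5·11 = 302.0000; (r_i+r_j)·cross = 30.5·302.0000 = 9211.0000
edge 2: (13.5,26.5)→(7.5,17.5)  cross = 13.5·17.5 − 7.5·26.5 = 37.5000; (r_i+r_j)·cross = 21·37.5000 = 787.5000
edge 3: (7.5,17.5)→(5.5,3.5)  cross = 7.5·3.5 − 5.5·17.5 = -70.0000; (r_i+r_j)·cross = 13·-70.0000 = -910.0000
Σcross = 270.5000 → A = |Σcross|/2 = 135.2500 mm²
Σ(r_i+r_j)·cross = 9111.0000 → first moment M = |Σ|/6 = 1518.5000
R_c = M/A = 1518.5000/135.2500 = 11.2274 mm
θ = 341° = 5.951573 rad
V = θ·R_c·A = 5.951573·11.2274·135.2500 = 9037.463 mm³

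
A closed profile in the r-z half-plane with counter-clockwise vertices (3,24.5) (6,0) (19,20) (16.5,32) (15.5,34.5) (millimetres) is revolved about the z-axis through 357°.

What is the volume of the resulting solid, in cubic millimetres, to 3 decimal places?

Volume = 19731.596 mm³

Profile (r,z), 5 vertices: (3,24.5) (6,0) (19,20) (16.5,32) (15.5,34.5)
edge 0: (3,24.5)→(6,0)  cross = 3·0 − 6·24.5 = -147.0000; (r_i+r_j)·cross = 9·-147.0000 = -1323.0000
edge 1: (6,0)→(19,20)  cross = 6·20 − 19·0 = 120.0000; (r_i+r_j)·cross = 25·120.0000 = 3000.0000
edge 2: (19,20)→(16.5,32)  cross = 19·32 − 16.5·20 = 278.0000; (r_i+r_j)·cross = 35.5·278.0000 = 9869.0000
edge 3: (16.5,32)→(15.5,34.5)  cross = 16.5·34.5 − 15.5·32 = 73.2500; (r_i+r_j)·cross = 32·73.2500 = 2344.0000
edge 4: (15.5,34.5)→(3,24.5)  cross = 15.5·24.5 − 3·34.5 = 276.2500; (r_i+r_j)·cross = 18.5·276.2500 = 5110.6250
Σcross = 600.5000 → A = |Σcross|/2 = 300.2500 mm²
Σ(r_i+r_j)·cross = 19000.6250 → first moment M = |Σ|/6 = 3166.7708
R_c = M/A = 3166.7708/300.2500 = 10.5471 mm
θ = 357° = 6.230825 rad
V = θ·R_c·A = 6.230825·10.5471·300.2500 = 19731.596 mm³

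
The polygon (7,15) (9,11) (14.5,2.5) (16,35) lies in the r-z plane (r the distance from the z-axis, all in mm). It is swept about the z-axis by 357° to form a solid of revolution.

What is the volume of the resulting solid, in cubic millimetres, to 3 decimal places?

Profile (r,z), 4 vertices: (7,15) (9,11) (14.5,2.5) (16,35)
edge 0: (7,15)→(9,11)  cross = 7·11 − 9·15 = -58.0000; (r_i+r_j)·cross = 16·-58.0000 = -928.0000
edge 1: (9,11)→(14.5,2.5)  cross = 9·2.5 − 14.5·11 = -137.0000; (r_i+r_j)·cross = 23.5·-137.0000 = -3219.5000
edge 2: (14.5,2.5)→(16,35)  cross = 14.5·35 − 16·2.5 = 467.5000; (r_i+r_j)·cross = 30.5·467.5000 = 14258.7500
edge 3: (16,35)→(7,15)  cross = 16·15 − 7·35 = -5.0000; (r_i+r_j)·cross = 23·-5.0000 = -115.0000
Σcross = 267.5000 → A = |Σcross|/2 = 133.7500 mm²
Σ(r_i+r_j)·cross = 9996.2500 → first moment M = |Σ|/6 = 1666.0417
R_c = M/A = 1666.0417/133.7500 = 12.4564 mm
θ = 357° = 6.230825 rad
V = θ·R_c·A = 6.230825·12.4564·133.7500 = 10380.815 mm³

Volume = 10380.815 mm³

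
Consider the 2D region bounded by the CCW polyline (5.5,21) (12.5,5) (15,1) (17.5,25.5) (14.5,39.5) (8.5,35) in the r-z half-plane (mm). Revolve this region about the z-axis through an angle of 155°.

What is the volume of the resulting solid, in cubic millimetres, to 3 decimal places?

Profile (r,z), 6 vertices: (5.5,21) (12.5,5) (15,1) (17.5,25.5) (14.5,39.5) (8.5,35)
edge 0: (5.5,21)→(12.5,5)  cross = 5.5·5 − 12.5·21 = -235.0000; (r_i+r_j)·cross = 18·-235.0000 = -4230.0000
edge 1: (12.5,5)→(15,1)  cross = 12.5·1 − 15·5 = -62.5000; (r_i+r_j)·cross = 27.5·-62.5000 = -1718.7500
edge 2: (15,1)→(17.5,25.5)  cross = 15·25.5 − 17.5·1 = 365.0000; (r_i+r_j)·cross = 32.5·365.0000 = 11862.5000
edge 3: (17.5,25.5)→(14.5,39.5)  cross = 17.5·39.5 − 14.5·25.5 = 321.5000; (r_i+r_j)·cross = 32·321.5000 = 10288.0000
edge 4: (14.5,39.5)→(8.5,35)  cross = 14.5·35 − 8.5·39.5 = 171.7500; (r_i+r_j)·cross = 23·171.7500 = 3950.2500
edge 5: (8.5,35)→(5.5,21)  cross = 8.5·21 − 5.5·35 = -14.0000; (r_i+r_j)·cross = 14·-14.0000 = -196.0000
Σcross = 546.7500 → A = |Σcross|/2 = 273.3750 mm²
Σ(r_i+r_j)·cross = 19956.0000 → first moment M = |Σ|/6 = 3326.0000
R_c = M/A = 3326.0000/273.3750 = 12.1664 mm
θ = 155° = 2.705260 rad
V = θ·R_c·A = 2.705260·12.1664·273.3750 = 8997.696 mm³

Volume = 8997.696 mm³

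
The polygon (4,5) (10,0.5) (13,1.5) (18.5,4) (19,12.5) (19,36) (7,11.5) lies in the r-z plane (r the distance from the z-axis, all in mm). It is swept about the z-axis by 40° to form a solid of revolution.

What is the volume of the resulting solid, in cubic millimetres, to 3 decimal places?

Profile (r,z), 7 vertices: (4,5) (10,0.5) (13,1.5) (18.5,4) (19,12.5) (19,36) (7,11.5)
edge 0: (4,5)→(10,0.5)  cross = 4·0.5 − 10·5 = -48.0000; (r_i+r_j)·cross = 14·-48.0000 = -672.0000
edge 1: (10,0.5)→(13,1.5)  cross = 10·1.5 − 13·0.5 = 8.5000; (r_i+r_j)·cross = 23·8.5000 = 195.5000
edge 2: (13,1.5)→(18.5,4)  cross = 13·4 − 18.5·1.5 = 24.2500; (r_i+r_j)·cross = 31.5·24.2500 = 763.8750
edge 3: (18.5,4)→(19,12.5)  cross = 18.5·12.5 − 19·4 = 155.2500; (r_i+r_j)·cross = 37.5·155.2500 = 5821.8750
edge 4: (19,12.5)→(19,36)  cross = 19·36 − 19·12.5 = 446.5000; (r_i+r_j)·cross = 38·446.5000 = 16967.0000
edge 5: (19,36)→(7,11.5)  cross = 19·11.5 − 7·36 = -33.5000; (r_i+r_j)·cross = 26·-33.5000 = -871.0000
edge 6: (7,11.5)→(4,5)  cross = 7·5 − 4·11.5 = -11.0000; (r_i+r_j)·cross = 11·-11.0000 = -121.0000
Σcross = 542.0000 → A = |Σcross|/2 = 271.0000 mm²
Σ(r_i+r_j)·cross = 22084.2500 → first moment M = |Σ|/6 = 3680.7083
R_c = M/A = 3680.7083/271.0000 = 13.5819 mm
θ = 40° = 0.698132 rad
V = θ·R_c·A = 0.698132·13.5819·271.0000 = 2569.619 mm³

Volume = 2569.619 mm³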